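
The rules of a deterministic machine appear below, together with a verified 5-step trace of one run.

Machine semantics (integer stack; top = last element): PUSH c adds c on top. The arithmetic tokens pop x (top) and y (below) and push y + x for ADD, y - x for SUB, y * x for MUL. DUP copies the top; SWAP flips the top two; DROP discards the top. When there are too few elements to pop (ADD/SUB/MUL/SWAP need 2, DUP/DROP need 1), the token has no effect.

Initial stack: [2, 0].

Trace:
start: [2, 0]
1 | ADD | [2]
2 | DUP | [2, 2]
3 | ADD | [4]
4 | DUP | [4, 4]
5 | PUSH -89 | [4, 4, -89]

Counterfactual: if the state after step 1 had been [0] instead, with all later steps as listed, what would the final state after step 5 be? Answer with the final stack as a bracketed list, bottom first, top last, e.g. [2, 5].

[0, 0, -89]

state after step 1 := [0]
2 | DUP | [0, 0]
3 | ADD | [0]
4 | DUP | [0, 0]
5 | PUSH -89 | [0, 0, -89]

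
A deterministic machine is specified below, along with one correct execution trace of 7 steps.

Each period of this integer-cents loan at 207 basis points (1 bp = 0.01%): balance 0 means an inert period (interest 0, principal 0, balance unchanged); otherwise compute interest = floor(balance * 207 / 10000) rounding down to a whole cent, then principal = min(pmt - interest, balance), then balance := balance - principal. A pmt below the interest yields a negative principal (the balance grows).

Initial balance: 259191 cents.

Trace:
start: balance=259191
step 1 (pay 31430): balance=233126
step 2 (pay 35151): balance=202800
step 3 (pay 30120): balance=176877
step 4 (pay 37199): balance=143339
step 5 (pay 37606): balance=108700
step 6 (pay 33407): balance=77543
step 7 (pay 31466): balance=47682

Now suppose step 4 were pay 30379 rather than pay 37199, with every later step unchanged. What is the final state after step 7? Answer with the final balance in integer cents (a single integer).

54934

(re-executing from step 4 with the substitution; state before step 4: balance=176877)
step 4 (pay 30379): balance=150159
step 5 (pay 37606): balance=115661
step 6 (pay 33407): balance=84648
step 7 (pay 31466): balance=54934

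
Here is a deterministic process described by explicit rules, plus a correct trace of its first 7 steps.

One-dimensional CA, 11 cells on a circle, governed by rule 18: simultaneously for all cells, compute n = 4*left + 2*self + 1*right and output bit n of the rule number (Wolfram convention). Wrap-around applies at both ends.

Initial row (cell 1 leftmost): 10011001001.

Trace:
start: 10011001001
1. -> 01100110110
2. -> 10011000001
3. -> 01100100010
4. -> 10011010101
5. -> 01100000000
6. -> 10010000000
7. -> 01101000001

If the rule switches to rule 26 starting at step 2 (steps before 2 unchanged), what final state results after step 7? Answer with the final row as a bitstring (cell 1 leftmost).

00100000001

(re-executing steps 2..7 under rule 26; state before step 2: 01100110110)
2. -> 11011100101
3. -> 00010011001
4. -> 10101110110
5. -> 00001000100
6. -> 00010101010
7. -> 00100000001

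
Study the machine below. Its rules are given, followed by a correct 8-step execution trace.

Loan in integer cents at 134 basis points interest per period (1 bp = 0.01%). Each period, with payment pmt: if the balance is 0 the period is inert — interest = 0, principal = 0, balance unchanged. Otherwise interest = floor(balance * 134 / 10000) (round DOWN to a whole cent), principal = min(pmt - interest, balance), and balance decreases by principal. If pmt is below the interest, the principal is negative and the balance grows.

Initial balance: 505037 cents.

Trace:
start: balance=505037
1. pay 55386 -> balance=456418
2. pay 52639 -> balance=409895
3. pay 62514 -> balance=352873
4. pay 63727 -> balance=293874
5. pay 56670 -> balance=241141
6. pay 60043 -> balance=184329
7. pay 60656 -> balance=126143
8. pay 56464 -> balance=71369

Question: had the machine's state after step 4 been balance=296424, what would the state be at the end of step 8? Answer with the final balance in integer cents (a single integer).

74058

state after step 4 := balance=296424
5. pay 56670 -> balance=243726
6. pay 60043 -> balance=186948
7. pay 60656 -> balance=128797
8. pay 56464 -> balance=74058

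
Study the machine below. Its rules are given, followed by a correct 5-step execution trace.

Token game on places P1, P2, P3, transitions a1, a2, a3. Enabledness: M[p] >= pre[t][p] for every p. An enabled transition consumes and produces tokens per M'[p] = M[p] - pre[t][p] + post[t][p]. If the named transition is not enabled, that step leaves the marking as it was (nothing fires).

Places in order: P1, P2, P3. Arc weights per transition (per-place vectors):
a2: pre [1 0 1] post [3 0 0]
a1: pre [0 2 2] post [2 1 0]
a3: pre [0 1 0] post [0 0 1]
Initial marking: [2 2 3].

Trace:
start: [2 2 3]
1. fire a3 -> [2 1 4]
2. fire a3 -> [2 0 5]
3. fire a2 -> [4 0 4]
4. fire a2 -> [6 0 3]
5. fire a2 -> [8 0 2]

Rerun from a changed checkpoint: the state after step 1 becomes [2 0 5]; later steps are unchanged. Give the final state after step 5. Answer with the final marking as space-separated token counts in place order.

8 0 2

state after step 1 := [2 0 5]
2. fire a3 -> [2 0 5]
3. fire a2 -> [4 0 4]
4. fire a2 -> [6 0 3]
5. fire a2 -> [8 0 2]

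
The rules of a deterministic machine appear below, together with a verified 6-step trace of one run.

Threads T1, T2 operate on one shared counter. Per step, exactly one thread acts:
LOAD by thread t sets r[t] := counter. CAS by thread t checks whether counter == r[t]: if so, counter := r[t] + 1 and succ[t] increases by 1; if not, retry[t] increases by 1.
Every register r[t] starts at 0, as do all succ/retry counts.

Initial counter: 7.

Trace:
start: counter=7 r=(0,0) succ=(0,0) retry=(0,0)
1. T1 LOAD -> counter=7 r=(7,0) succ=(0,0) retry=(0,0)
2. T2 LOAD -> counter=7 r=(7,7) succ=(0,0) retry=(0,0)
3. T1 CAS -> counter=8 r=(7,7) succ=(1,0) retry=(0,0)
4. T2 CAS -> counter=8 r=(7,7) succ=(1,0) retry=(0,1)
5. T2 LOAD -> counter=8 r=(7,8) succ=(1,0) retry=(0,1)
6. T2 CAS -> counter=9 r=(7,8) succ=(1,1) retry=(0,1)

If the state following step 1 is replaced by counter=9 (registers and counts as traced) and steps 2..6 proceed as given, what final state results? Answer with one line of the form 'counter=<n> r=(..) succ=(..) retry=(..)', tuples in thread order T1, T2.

state after step 1 := counter=9 r=(7,0) succ=(0,0) retry=(0,0)
2. T2 LOAD -> counter=9 r=(7,9) succ=(0,0) retry=(0,0)
3. T1 CAS -> counter=9 r=(7,9) succ=(0,0) retry=(1,0)
4. T2 CAS -> counter=10 r=(7,9) succ=(0,1) retry=(1,0)
5. T2 LOAD -> counter=10 r=(7,10) succ=(0,1) retry=(1,0)
6. T2 CAS -> counter=11 r=(7,10) succ=(0,2) retry=(1,0)

counter=11 r=(7,10) succ=(0,2) retry=(1,0)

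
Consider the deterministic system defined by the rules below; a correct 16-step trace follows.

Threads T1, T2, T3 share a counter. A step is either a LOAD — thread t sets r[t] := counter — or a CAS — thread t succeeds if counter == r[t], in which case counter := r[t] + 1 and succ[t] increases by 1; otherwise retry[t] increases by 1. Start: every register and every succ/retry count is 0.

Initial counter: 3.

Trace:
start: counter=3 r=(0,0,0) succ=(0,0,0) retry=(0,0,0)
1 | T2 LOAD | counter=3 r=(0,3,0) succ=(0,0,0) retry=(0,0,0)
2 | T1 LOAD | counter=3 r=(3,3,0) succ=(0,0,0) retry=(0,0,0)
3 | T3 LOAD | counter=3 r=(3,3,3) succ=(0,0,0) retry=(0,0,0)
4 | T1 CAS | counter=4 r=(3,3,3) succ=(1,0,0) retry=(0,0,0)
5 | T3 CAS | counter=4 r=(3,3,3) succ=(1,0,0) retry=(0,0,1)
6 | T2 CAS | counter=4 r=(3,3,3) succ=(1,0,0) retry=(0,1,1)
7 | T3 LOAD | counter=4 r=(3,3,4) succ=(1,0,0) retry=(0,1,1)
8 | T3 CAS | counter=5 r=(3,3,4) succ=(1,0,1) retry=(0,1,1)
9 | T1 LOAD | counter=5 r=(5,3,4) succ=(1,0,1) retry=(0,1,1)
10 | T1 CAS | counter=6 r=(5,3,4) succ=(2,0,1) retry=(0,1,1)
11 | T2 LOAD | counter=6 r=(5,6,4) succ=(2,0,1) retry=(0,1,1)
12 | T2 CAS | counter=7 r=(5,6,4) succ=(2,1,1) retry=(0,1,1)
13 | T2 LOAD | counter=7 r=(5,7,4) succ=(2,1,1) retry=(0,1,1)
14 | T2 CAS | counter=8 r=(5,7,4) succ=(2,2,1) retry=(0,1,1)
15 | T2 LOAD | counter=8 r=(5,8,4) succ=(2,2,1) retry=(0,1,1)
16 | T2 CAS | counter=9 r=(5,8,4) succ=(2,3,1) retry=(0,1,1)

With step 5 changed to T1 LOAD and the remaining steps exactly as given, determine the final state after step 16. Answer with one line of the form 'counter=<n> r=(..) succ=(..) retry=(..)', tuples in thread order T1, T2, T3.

counter=9 r=(5,8,4) succ=(2,3,1) retry=(0,1,0)

(re-executing from step 5 with the substitution; state before step 5: counter=4 r=(3,3,3) succ=(1,0,0) retry=(0,0,0))
5 | T1 LOAD | counter=4 r=(4,3,3) succ=(1,0,0) retry=(0,0,0)
6 | T2 CAS | counter=4 r=(4,3,3) succ=(1,0,0) retry=(0,1,0)
7 | T3 LOAD | counter=4 r=(4,3,4) succ=(1,0,0) retry=(0,1,0)
8 | T3 CAS | counter=5 r=(4,3,4) succ=(1,0,1) retry=(0,1,0)
9 | T1 LOAD | counter=5 r=(5,3,4) succ=(1,0,1) retry=(0,1,0)
10 | T1 CAS | counter=6 r=(5,3,4) succ=(2,0,1) retry=(0,1,0)
11 | T2 LOAD | counter=6 r=(5,6,4) succ=(2,0,1) retry=(0,1,0)
12 | T2 CAS | counter=7 r=(5,6,4) succ=(2,1,1) retry=(0,1,0)
13 | T2 LOAD | counter=7 r=(5,7,4) succ=(2,1,1) retry=(0,1,0)
14 | T2 CAS | counter=8 r=(5,7,4) succ=(2,2,1) retry=(0,1,0)
15 | T2 LOAD | counter=8 r=(5,8,4) succ=(2,2,1) retry=(0,1,0)
16 | T2 CAS | counter=9 r=(5,8,4) succ=(2,3,1) retry=(0,1,0)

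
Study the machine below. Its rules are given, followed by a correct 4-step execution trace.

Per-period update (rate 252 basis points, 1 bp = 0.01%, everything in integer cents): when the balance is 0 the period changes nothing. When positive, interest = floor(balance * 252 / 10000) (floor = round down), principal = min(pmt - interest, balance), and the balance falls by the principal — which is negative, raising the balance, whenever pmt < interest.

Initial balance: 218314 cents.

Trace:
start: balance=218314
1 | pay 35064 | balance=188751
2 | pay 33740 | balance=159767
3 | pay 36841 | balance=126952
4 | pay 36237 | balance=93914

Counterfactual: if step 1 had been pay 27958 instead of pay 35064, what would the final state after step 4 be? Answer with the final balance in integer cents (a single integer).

(re-executing from step 1 with the substitution; state before step 1: balance=218314)
1 | pay 27958 | balance=195857
2 | pay 33740 | balance=167052
3 | pay 36841 | balance=134420
4 | pay 36237 | balance=101570

101570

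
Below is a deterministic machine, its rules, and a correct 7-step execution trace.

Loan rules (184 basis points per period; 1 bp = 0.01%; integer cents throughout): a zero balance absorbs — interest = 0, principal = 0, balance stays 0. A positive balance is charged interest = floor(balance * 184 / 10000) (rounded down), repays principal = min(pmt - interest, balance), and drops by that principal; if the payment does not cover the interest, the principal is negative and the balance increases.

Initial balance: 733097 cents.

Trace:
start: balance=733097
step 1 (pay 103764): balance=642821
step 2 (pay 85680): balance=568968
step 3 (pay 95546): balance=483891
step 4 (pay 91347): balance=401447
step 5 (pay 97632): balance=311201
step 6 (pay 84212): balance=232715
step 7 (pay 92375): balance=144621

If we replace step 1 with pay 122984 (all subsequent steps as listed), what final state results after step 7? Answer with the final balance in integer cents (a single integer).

(re-executing from step 1 with the substitution; state before step 1: balance=733097)
step 1 (pay 122984): balance=623601
step 2 (pay 85680): balance=549395
step 3 (pay 95546): balance=463957
step 4 (pay 91347): balance=381146
step 5 (pay 97632): balance=290527
step 6 (pay 84212): balance=211660
step 7 (pay 92375): balance=123179

123179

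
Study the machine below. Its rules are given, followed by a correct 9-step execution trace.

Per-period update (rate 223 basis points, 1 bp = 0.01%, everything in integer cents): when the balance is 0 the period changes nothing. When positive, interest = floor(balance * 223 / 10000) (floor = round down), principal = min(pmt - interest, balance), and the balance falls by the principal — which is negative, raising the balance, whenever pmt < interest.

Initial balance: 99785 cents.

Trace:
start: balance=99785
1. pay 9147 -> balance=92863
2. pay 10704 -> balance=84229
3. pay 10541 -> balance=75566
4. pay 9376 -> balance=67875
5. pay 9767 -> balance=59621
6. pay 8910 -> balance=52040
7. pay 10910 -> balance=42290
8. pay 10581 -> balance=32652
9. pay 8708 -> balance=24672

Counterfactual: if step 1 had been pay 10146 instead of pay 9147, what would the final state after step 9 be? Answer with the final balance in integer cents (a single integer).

(re-executing from step 1 with the substitution; state before step 1: balance=99785)
1. pay 10146 -> balance=91864
2. pay 10704 -> balance=83208
3. pay 10541 -> balance=74522
4. pay 9376 -> balance=66807
5. pay 9767 -> balance=58529
6. pay 8910 -> balance=50924
7. pay 10910 -> balance=41149
8. pay 10581 -> balance=31485
9. pay 8708 -> balance=23479

23479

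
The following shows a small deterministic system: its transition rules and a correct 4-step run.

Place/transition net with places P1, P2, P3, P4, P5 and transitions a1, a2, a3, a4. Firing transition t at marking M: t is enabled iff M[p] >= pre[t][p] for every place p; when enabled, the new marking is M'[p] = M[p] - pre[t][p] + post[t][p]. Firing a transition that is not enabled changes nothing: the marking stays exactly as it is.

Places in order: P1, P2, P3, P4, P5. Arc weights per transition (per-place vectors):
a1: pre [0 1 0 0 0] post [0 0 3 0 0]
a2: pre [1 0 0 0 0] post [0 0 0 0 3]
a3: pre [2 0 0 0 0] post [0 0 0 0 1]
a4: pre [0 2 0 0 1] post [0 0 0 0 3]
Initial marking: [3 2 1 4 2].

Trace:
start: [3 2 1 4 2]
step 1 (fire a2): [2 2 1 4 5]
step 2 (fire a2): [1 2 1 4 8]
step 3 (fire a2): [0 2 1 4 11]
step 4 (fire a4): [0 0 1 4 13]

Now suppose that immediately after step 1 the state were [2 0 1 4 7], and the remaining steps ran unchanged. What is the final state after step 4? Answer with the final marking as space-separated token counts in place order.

state after step 1 := [2 0 1 4 7]
step 2 (fire a2): [1 0 1 4 10]
step 3 (fire a2): [0 0 1 4 13]
step 4 (fire a4): [0 0 1 4 13]

0 0 1 4 13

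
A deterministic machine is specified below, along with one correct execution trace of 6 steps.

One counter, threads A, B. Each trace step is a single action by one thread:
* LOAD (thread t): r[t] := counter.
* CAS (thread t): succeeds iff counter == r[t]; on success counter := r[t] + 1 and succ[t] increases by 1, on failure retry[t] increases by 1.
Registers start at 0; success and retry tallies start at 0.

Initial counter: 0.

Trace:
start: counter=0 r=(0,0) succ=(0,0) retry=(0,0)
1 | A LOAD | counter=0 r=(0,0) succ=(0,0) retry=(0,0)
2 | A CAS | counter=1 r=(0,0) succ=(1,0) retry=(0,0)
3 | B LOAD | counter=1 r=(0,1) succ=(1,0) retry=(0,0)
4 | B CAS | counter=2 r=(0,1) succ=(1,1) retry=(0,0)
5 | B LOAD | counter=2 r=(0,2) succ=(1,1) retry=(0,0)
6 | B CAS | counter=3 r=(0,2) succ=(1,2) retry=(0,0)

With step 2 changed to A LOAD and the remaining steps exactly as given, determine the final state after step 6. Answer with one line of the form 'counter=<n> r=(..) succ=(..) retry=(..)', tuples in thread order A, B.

counter=2 r=(0,1) succ=(0,2) retry=(0,0)

(re-executing from step 2 with the substitution; state before step 2: counter=0 r=(0,0) succ=(0,0) retry=(0,0))
2 | A LOAD | counter=0 r=(0,0) succ=(0,0) retry=(0,0)
3 | B LOAD | counter=0 r=(0,0) succ=(0,0) retry=(0,0)
4 | B CAS | counter=1 r=(0,0) succ=(0,1) retry=(0,0)
5 | B LOAD | counter=1 r=(0,1) succ=(0,1) retry=(0,0)
6 | B CAS | counter=2 r=(0,1) succ=(0,2) retry=(0,0)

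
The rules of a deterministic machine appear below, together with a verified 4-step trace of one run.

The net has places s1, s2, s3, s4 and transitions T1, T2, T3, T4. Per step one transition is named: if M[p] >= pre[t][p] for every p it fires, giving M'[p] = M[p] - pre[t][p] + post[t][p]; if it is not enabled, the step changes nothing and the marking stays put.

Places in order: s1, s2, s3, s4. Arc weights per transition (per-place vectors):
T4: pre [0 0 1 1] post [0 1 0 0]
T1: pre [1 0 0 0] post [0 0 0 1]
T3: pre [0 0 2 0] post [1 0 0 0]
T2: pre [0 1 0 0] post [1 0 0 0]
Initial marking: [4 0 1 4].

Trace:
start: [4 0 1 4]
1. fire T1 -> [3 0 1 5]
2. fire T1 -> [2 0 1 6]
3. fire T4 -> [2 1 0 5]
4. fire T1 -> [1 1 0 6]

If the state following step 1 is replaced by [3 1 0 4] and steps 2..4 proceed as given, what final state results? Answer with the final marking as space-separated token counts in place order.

state after step 1 := [3 1 0 4]
2. fire T1 -> [2 1 0 5]
3. fire T4 -> [2 1 0 5]
4. fire T1 -> [1 1 0 6]

1 1 0 6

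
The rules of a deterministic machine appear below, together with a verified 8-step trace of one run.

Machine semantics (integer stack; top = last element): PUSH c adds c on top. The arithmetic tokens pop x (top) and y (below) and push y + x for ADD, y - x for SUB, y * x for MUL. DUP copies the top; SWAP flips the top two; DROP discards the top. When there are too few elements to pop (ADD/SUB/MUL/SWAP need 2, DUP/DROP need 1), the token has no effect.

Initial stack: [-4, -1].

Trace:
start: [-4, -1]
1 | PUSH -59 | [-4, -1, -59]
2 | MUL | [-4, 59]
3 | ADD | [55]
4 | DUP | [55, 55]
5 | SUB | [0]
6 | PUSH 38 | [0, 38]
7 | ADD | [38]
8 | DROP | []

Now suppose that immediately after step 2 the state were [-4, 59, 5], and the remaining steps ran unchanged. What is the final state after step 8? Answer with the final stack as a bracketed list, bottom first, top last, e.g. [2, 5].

[-4]

state after step 2 := [-4, 59, 5]
3 | ADD | [-4, 64]
4 | DUP | [-4, 64, 64]
5 | SUB | [-4, 0]
6 | PUSH 38 | [-4, 0, 38]
7 | ADD | [-4, 38]
8 | DROP | [-4]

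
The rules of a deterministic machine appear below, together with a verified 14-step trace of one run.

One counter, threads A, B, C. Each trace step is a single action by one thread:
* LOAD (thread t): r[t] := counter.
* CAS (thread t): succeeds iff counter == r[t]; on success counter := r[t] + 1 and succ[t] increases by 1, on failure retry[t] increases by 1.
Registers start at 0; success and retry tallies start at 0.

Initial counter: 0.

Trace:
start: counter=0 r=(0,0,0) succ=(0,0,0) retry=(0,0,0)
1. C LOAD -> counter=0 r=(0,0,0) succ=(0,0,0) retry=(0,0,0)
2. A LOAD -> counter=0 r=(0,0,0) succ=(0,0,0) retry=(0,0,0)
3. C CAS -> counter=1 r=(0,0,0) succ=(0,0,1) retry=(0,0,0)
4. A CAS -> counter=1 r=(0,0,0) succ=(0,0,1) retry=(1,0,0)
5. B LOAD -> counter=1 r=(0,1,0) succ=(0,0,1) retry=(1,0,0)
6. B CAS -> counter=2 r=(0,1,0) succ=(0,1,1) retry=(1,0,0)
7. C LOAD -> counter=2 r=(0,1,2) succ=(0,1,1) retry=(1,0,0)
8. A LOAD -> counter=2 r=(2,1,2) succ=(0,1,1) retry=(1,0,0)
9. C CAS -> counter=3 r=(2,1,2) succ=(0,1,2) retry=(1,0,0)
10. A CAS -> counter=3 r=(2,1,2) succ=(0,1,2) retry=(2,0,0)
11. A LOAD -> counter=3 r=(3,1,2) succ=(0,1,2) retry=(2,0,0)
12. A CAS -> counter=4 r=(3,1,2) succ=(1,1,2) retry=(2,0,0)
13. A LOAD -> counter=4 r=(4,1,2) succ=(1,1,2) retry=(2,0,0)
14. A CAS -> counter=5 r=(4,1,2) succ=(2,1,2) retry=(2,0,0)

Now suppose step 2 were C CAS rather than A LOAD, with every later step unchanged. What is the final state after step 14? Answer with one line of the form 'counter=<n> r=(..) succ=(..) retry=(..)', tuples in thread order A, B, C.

(re-executing from step 2 with the substitution; state before step 2: counter=0 r=(0,0,0) succ=(0,0,0) retry=(0,0,0))
2. C CAS -> counter=1 r=(0,0,0) succ=(0,0,1) retry=(0,0,0)
3. C CAS -> counter=1 r=(0,0,0) succ=(0,0,1) retry=(0,0,1)
4. A CAS -> counter=1 r=(0,0,0) succ=(0,0,1) retry=(1,0,1)
5. B LOAD -> counter=1 r=(0,1,0) succ=(0,0,1) retry=(1,0,1)
6. B CAS -> counter=2 r=(0,1,0) succ=(0,1,1) retry=(1,0,1)
7. C LOAD -> counter=2 r=(0,1,2) succ=(0,1,1) retry=(1,0,1)
8. A LOAD -> counter=2 r=(2,1,2) succ=(0,1,1) retry=(1,0,1)
9. C CAS -> counter=3 r=(2,1,2) succ=(0,1,2) retry=(1,0,1)
10. A CAS -> counter=3 r=(2,1,2) succ=(0,1,2) retry=(2,0,1)
11. A LOAD -> counter=3 r=(3,1,2) succ=(0,1,2) retry=(2,0,1)
12. A CAS -> counter=4 r=(3,1,2) succ=(1,1,2) retry=(2,0,1)
13. A LOAD -> counter=4 r=(4,1,2) succ=(1,1,2) retry=(2,0,1)
14. A CAS -> counter=5 r=(4,1,2) succ=(2,1,2) retry=(2,0,1)

counter=5 r=(4,1,2) succ=(2,1,2) retry=(2,0,1)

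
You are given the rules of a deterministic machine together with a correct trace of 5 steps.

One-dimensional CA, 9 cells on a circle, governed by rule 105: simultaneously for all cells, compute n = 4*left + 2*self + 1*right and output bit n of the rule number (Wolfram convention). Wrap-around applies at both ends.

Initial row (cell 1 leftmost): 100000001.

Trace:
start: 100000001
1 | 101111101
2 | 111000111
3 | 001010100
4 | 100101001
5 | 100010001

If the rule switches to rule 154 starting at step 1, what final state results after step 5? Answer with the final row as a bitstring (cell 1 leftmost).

(re-executing steps 1..5 under rule 154; state before step 1: 100000001)
1 | 010000011
2 | 001000110
3 | 010101101
4 | 000001000
5 | 000010100

000010100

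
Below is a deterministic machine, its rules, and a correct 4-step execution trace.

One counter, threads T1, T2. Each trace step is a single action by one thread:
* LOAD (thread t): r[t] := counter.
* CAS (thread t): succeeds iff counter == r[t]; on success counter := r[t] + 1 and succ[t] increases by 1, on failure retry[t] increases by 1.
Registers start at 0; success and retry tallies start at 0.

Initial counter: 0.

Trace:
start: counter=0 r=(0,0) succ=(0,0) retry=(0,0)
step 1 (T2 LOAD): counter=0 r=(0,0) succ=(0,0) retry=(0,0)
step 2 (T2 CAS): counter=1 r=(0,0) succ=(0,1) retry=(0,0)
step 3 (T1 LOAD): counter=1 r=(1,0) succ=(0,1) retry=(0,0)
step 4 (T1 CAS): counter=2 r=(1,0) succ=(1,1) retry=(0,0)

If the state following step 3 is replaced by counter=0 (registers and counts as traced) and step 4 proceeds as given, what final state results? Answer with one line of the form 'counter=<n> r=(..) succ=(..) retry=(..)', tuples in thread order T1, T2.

state after step 3 := counter=0 r=(1,0) succ=(0,1) retry=(0,0)
step 4 (T1 CAS): counter=0 r=(1,0) succ=(0,1) retry=(1,0)

counter=0 r=(1,0) succ=(0,1) retry=(1,0)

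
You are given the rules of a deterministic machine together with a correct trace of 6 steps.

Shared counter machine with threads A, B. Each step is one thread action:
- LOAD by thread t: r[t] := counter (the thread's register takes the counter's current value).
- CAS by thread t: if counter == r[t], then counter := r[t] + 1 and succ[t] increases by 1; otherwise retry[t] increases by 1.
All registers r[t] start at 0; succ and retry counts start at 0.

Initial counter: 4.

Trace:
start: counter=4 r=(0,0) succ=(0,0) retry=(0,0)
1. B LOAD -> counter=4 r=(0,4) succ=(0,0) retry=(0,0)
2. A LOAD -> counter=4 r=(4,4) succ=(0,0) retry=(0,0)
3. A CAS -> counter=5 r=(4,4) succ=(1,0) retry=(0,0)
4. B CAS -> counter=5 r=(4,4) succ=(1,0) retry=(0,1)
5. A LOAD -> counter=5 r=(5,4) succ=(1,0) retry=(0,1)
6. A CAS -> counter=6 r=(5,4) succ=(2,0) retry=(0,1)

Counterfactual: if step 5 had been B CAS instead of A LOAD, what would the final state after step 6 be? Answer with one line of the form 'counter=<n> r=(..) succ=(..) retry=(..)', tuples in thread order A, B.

(re-executing from step 5 with the substitution; state before step 5: counter=5 r=(4,4) succ=(1,0) retry=(0,1))
5. B CAS -> counter=5 r=(4,4) succ=(1,0) retry=(0,2)
6. A CAS -> counter=5 r=(4,4) succ=(1,0) retry=(1,2)

counter=5 r=(4,4) succ=(1,0) retry=(1,2)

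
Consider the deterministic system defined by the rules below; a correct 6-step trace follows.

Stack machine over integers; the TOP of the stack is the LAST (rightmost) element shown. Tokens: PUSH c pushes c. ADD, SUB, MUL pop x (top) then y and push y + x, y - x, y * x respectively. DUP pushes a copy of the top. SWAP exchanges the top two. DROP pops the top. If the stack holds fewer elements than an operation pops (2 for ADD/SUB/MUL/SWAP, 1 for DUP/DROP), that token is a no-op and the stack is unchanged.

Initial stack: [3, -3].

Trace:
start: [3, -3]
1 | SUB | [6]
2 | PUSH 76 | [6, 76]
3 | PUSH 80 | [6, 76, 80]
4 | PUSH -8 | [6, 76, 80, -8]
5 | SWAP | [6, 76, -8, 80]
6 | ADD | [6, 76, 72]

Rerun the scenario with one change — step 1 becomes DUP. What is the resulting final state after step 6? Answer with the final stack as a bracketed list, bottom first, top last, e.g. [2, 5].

[3, -3, -3, 76, 72]

(re-executing from step 1 with the substitution; state before step 1: [3, -3])
1 | DUP | [3, -3, -3]
2 | PUSH 76 | [3, -3, -3, 76]
3 | PUSH 80 | [3, -3, -3, 76, 80]
4 | PUSH -8 | [3, -3, -3, 76, 80, -8]
5 | SWAP | [3, -3, -3, 76, -8, 80]
6 | ADD | [3, -3, -3, 76, 72]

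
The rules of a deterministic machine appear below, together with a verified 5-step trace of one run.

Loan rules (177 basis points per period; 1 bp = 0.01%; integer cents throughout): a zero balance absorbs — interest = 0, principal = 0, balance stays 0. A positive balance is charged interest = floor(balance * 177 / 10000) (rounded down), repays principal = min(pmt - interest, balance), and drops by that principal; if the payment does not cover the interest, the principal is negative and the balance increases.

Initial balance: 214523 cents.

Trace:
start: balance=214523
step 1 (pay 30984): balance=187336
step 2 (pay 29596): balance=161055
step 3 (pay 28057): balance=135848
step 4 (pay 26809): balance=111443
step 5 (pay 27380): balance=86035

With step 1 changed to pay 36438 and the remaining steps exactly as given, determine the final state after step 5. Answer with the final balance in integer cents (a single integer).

80185

(re-executing from step 1 with the substitution; state before step 1: balance=214523)
step 1 (pay 36438): balance=181882
step 2 (pay 29596): balance=155505
step 3 (pay 28057): balance=130200
step 4 (pay 26809): balance=105695
step 5 (pay 27380): balance=80185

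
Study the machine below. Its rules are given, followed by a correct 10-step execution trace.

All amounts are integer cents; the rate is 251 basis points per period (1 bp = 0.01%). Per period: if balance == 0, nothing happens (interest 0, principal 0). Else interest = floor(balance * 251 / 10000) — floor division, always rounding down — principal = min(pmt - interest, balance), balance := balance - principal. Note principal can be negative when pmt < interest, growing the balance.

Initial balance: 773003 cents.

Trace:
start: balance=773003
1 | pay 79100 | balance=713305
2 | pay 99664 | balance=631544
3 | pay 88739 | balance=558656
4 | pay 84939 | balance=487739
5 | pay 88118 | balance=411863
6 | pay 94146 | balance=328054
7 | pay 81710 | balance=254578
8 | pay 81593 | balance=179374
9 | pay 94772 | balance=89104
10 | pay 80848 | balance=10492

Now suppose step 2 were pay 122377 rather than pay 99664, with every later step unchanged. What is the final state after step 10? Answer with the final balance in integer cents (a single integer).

0

(re-executing from step 2 with the substitution; state before step 2: balance=713305)
2 | pay 122377 | balance=608831
3 | pay 88739 | balance=535373
4 | pay 84939 | balance=463871
5 | pay 88118 | balance=387396
6 | pay 94146 | balance=302973
7 | pay 81710 | balance=228867
8 | pay 81593 | balance=153018
9 | pay 94772 | balance=62086
10 | pay 80848 | balance=0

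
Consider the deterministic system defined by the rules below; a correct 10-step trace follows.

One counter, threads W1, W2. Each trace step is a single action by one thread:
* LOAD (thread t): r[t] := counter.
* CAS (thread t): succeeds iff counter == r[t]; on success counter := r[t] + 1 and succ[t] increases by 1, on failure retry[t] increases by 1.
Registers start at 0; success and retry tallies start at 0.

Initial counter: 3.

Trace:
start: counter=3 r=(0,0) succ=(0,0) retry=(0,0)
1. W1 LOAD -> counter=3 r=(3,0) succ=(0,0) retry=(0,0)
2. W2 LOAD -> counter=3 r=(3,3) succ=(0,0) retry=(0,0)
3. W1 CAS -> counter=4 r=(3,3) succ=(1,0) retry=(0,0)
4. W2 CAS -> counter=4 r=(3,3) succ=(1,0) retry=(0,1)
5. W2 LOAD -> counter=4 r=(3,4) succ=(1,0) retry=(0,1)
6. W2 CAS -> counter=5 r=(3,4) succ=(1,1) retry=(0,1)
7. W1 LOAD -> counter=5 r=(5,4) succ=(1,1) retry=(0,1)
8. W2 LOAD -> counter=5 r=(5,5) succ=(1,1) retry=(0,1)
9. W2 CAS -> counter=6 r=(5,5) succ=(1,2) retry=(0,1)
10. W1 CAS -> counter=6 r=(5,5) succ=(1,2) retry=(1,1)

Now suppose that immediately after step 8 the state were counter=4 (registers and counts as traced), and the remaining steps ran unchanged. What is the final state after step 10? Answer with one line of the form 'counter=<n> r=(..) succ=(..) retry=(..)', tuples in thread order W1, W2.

state after step 8 := counter=4 r=(5,5) succ=(1,1) retry=(0,1)
9. W2 CAS -> counter=4 r=(5,5) succ=(1,1) retry=(0,2)
10. W1 CAS -> counter=4 r=(5,5) succ=(1,1) retry=(1,2)

counter=4 r=(5,5) succ=(1,1) retry=(1,2)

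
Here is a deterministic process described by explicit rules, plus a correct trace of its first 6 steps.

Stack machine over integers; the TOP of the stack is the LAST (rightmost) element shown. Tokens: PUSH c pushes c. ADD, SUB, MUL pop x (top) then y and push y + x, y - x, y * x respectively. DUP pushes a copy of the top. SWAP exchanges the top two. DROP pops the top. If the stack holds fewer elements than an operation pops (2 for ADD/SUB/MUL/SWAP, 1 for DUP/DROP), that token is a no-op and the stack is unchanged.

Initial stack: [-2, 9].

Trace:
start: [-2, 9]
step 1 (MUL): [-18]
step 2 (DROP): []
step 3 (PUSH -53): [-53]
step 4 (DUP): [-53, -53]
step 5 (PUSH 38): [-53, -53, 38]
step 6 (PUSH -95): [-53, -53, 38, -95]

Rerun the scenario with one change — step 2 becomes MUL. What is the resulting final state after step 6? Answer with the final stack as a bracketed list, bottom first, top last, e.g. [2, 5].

[-18, -53, -53, 38, -95]

(re-executing from step 2 with the substitution; state before step 2: [-18])
step 2 (MUL): [-18]
step 3 (PUSH -53): [-18, -53]
step 4 (DUP): [-18, -53, -53]
step 5 (PUSH 38): [-18, -53, -53, 38]
step 6 (PUSH -95): [-18, -53, -53, 38, -95]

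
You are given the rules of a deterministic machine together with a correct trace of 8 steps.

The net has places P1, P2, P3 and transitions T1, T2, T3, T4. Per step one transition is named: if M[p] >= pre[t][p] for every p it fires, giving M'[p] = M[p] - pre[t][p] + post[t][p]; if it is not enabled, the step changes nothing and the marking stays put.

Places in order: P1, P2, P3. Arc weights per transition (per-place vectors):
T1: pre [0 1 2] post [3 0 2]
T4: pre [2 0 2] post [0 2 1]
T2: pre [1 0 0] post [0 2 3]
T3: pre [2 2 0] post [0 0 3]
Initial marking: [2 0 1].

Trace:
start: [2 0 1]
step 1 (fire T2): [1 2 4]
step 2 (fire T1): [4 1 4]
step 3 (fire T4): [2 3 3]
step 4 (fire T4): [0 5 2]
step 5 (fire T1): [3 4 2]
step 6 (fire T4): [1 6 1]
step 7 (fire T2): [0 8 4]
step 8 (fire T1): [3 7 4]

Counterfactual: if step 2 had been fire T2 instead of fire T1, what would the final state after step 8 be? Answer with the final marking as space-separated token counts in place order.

(re-executing from step 2 with the substitution; state before step 2: [1 2 4])
step 2 (fire T2): [0 4 7]
step 3 (fire T4): [0 4 7]
step 4 (fire T4): [0 4 7]
step 5 (fire T1): [3 3 7]
step 6 (fire T4): [1 5 6]
step 7 (fire T2): [0 7 9]
step 8 (fire T1): [3 6 9]

3 6 9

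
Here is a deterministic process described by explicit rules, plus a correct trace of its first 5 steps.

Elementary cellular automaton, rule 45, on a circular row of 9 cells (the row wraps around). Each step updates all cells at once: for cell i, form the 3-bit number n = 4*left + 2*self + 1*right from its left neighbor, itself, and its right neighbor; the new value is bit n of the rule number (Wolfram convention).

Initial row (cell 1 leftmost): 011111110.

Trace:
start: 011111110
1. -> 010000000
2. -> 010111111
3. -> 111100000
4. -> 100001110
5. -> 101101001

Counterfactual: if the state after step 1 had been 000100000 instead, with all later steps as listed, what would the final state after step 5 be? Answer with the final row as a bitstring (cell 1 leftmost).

011011010

state after step 1 := 000100000
2. -> 110101111
3. -> 001111000
4. -> 101000011
5. -> 011011010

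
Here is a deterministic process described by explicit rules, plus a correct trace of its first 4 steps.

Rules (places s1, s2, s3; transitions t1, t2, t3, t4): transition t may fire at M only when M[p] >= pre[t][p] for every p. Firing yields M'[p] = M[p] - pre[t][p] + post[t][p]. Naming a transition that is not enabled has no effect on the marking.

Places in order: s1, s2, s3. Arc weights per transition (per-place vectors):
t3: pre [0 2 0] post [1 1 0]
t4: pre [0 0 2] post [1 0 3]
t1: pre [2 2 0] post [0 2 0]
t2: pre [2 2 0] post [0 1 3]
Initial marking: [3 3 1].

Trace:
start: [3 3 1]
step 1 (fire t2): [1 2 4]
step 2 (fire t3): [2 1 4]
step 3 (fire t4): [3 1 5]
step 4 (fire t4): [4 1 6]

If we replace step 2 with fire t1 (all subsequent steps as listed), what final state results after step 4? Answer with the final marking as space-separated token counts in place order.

(re-executing from step 2 with the substitution; state before step 2: [1 2 4])
step 2 (fire t1): [1 2 4]
step 3 (fire t4): [2 2 5]
step 4 (fire t4): [3 2 6]

3 2 6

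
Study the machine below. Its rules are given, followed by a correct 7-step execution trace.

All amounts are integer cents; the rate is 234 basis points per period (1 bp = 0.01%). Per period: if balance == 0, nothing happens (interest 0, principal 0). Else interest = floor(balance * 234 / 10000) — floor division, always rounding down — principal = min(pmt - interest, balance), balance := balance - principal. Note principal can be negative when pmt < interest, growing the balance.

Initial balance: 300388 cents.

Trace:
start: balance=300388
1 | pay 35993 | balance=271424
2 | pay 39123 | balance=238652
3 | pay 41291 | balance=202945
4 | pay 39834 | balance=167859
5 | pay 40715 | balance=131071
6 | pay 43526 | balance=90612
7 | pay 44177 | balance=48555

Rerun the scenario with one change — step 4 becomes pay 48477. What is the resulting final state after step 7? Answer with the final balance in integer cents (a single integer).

39291

(re-executing from step 4 with the substitution; state before step 4: balance=202945)
4 | pay 48477 | balance=159216
5 | pay 40715 | balance=122226
6 | pay 43526 | balance=81560
7 | pay 44177 | balance=39291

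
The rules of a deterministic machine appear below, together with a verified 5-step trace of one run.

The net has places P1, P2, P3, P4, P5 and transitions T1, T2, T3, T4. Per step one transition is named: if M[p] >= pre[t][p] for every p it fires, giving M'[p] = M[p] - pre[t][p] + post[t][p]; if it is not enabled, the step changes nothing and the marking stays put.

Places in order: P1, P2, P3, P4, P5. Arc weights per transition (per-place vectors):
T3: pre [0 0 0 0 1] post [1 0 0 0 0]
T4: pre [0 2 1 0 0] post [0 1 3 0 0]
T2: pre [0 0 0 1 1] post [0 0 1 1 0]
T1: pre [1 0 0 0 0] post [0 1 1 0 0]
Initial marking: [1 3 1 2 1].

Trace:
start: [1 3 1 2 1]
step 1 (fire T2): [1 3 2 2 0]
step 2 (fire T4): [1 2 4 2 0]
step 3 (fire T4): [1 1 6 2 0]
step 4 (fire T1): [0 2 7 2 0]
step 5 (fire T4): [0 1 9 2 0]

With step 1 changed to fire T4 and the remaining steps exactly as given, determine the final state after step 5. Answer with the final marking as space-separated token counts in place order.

0 1 8 2 1

(re-executing from step 1 with the substitution; state before step 1: [1 3 1 2 1])
step 1 (fire T4): [1 2 3 2 1]
step 2 (fire T4): [1 1 5 2 1]
step 3 (fire T4): [1 1 5 2 1]
step 4 (fire T1): [0 2 6 2 1]
step 5 (fire T4): [0 1 8 2 1]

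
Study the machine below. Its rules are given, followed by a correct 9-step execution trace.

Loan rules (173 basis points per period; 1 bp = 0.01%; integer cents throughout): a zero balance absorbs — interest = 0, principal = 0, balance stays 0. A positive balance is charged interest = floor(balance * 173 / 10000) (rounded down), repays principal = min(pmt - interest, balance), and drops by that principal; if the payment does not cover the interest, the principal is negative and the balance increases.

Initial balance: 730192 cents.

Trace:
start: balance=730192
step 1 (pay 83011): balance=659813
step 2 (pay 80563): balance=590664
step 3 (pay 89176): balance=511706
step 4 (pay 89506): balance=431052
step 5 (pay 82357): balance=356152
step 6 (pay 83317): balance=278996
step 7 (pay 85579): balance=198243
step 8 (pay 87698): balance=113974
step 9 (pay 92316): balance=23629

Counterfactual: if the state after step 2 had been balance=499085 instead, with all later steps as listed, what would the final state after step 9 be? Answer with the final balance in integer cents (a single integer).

state after step 2 := balance=499085
step 3 (pay 89176): balance=418543
step 4 (pay 89506): balance=336277
step 5 (pay 82357): balance=259737
step 6 (pay 83317): balance=180913
step 7 (pay 85579): balance=98463
step 8 (pay 87698): balance=12468
step 9 (pay 92316): balance=0

0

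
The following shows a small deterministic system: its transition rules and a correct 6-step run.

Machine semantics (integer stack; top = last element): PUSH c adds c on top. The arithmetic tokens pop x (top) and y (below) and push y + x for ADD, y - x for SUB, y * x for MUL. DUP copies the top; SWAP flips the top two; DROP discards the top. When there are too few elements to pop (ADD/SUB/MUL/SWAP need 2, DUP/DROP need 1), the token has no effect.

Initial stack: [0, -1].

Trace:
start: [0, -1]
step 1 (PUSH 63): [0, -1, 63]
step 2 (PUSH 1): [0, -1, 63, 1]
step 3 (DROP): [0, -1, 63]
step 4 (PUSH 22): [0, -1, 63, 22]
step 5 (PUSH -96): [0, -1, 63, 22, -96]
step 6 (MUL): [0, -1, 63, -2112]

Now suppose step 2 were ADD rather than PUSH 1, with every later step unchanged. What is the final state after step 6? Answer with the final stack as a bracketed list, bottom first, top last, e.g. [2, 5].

[0, -2112]

(re-executing from step 2 with the substitution; state before step 2: [0, -1, 63])
step 2 (ADD): [0, 62]
step 3 (DROP): [0]
step 4 (PUSH 22): [0, 22]
step 5 (PUSH -96): [0, 22, -96]
step 6 (MUL): [0, -2112]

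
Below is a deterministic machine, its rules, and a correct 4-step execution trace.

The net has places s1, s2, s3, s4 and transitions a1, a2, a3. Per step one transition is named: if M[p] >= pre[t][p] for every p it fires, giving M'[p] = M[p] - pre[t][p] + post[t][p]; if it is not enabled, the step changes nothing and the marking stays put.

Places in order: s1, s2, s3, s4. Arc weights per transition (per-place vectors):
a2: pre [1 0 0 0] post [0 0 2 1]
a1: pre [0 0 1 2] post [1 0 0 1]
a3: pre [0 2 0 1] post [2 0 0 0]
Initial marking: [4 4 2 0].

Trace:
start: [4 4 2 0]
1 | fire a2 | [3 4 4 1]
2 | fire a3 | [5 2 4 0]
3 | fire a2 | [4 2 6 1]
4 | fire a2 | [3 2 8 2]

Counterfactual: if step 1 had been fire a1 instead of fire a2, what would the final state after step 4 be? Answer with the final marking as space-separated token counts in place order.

2 4 6 2

(re-executing from step 1 with the substitution; state before step 1: [4 4 2 0])
1 | fire a1 | [4 4 2 0]
2 | fire a3 | [4 4 2 0]
3 | fire a2 | [3 4 4 1]
4 | fire a2 | [2 4 6 2]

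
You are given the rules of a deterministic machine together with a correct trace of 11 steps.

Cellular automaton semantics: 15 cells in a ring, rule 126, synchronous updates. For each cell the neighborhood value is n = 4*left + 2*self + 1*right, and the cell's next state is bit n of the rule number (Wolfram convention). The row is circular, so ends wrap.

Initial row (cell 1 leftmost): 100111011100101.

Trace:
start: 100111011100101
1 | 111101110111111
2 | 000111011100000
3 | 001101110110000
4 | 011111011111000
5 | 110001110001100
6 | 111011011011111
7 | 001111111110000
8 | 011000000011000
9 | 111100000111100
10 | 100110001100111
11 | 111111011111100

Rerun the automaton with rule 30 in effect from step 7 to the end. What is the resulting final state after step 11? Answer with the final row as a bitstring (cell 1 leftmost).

110011000011001

(re-executing steps 7..11 under rule 30; state before step 7: 111011011011111)
7 | 000010010010000
8 | 000111111111000
9 | 001100000000100
10 | 011010000001110
11 | 110011000011001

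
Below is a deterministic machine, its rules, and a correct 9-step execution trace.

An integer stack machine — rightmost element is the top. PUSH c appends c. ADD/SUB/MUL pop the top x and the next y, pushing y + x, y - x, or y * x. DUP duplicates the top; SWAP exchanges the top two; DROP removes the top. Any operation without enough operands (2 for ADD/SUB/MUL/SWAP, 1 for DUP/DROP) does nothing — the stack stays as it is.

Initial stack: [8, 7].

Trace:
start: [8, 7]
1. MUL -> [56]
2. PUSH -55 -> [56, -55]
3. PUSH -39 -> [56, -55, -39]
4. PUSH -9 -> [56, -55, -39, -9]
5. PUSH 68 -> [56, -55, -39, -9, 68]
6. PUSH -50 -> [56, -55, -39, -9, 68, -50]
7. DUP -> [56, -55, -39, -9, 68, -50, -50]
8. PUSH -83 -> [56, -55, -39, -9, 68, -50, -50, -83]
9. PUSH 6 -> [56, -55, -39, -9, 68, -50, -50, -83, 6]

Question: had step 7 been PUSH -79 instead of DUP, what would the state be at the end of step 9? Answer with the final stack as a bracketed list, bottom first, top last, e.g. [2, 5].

[56, -55, -39, -9, 68, -50, -79, -83, 6]

(re-executing from step 7 with the substitution; state before step 7: [56, -55, -39, -9, 68, -50])
7. PUSH -79 -> [56, -55, -39, -9, 68, -50, -79]
8. PUSH -83 -> [56, -55, -39, -9, 68, -50, -79, -83]
9. PUSH 6 -> [56, -55, -39, -9, 68, -50, -79, -83, 6]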